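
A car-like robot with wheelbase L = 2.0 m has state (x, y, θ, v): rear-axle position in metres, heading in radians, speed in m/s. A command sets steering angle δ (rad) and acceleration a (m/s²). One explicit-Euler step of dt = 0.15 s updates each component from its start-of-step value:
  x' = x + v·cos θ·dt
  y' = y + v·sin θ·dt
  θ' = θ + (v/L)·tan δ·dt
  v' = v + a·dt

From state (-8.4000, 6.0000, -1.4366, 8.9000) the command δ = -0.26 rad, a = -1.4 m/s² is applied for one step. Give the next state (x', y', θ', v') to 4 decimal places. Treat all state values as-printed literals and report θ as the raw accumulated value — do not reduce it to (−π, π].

x' = -8.4000 + 8.9000·cos(-1.4366)·0.15 = -8.2214
y' = 6.0000 + 8.9000·sin(-1.4366)·0.15 = 4.6770
θ' = -1.4366 + (8.9000/2.0)·tan(-0.26)·0.15 = -1.6142
v' = 8.9000 − 1.4000·0.15 = 8.6900

(-8.2214, 4.6770, -1.6142, 8.6900)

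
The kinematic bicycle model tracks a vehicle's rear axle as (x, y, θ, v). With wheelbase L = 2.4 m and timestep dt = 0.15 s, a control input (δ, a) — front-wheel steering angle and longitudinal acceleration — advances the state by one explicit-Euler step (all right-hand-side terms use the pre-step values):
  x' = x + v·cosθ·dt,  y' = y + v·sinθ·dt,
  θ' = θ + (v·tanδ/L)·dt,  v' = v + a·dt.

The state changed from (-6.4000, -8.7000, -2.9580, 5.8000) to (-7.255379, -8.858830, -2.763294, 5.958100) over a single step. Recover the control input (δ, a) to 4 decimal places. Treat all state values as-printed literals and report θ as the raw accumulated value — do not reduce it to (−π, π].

δ = 0.4929, a = 1.0540

a = (v'−v)/dt = (0.158100)/0.15 = 1.0540
Δθ = θ'−θ = 0.194706;  (v·dt/L) = 5.8000·0.15/2.4 = 0.362500
tan δ = Δθ·L/(v·dt) = 0.537120  →  δ = 0.4929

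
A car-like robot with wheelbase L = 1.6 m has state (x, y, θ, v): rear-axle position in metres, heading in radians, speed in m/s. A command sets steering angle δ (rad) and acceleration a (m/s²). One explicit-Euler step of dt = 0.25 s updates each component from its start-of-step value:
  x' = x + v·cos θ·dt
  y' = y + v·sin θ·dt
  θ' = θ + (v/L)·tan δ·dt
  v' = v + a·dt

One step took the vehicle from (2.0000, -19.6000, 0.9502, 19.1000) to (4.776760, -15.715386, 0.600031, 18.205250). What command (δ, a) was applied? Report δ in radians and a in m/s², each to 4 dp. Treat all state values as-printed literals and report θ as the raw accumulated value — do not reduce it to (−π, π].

a = (v'−v)/dt = (-0.894750)/0.25 = -3.5790
Δθ = θ'−θ = -0.350169;  (v·dt/L) = 19.1000·0.25/1.6 = 2.984375
tan δ = Δθ·L/(v·dt) = -0.117334  →  δ = -0.1168

δ = -0.1168, a = -3.5790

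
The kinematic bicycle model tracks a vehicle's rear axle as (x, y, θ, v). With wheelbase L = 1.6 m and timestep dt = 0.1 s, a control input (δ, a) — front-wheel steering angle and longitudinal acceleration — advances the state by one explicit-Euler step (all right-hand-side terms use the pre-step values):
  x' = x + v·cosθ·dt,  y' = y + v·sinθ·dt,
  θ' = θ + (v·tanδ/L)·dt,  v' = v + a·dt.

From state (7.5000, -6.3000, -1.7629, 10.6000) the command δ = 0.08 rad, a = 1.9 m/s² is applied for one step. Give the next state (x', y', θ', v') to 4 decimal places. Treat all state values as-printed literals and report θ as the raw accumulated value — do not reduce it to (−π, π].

(7.2976, -7.3405, -1.7098, 10.7900)

x' = 7.5000 + 10.6000·cos(-1.7629)·0.1 = 7.2976
y' = -6.3000 + 10.6000·sin(-1.7629)·0.1 = -7.3405
θ' = -1.7629 + (10.6000/1.6)·tan(0.08)·0.1 = -1.7098
v' = 10.6000 + 1.9000·0.1 = 10.7900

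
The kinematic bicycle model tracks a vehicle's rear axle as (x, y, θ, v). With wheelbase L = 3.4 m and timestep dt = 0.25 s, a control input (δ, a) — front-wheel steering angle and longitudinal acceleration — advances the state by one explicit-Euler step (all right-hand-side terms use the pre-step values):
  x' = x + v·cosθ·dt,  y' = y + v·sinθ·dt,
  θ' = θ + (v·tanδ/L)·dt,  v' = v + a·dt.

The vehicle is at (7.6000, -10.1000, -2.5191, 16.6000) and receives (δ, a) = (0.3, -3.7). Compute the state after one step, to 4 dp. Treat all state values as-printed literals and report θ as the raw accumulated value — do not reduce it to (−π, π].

x' = 7.6000 + 16.6000·cos(-2.5191)·0.25 = 4.2284
y' = -10.1000 + 16.6000·sin(-2.5191)·0.25 = -12.5197
θ' = -2.5191 + (16.6000/3.4)·tan(0.3)·0.25 = -2.1415
v' = 16.6000 − 3.7000·0.25 = 15.6750

(4.2284, -12.5197, -2.1415, 15.6750)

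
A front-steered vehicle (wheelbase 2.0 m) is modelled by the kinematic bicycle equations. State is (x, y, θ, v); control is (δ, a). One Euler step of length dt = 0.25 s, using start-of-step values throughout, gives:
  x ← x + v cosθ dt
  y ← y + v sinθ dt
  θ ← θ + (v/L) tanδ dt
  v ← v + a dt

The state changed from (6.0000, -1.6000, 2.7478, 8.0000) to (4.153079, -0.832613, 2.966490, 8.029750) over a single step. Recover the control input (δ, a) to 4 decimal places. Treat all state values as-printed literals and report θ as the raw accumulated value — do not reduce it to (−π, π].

a = (v'−v)/dt = (0.029750)/0.25 = 0.1190
Δθ = θ'−θ = 0.218690;  (v·dt/L) = 8.0000·0.25/2.0 = 1.000000
tan δ = Δθ·L/(v·dt) = 0.218690  →  δ = 0.2153

δ = 0.2153, a = 0.1190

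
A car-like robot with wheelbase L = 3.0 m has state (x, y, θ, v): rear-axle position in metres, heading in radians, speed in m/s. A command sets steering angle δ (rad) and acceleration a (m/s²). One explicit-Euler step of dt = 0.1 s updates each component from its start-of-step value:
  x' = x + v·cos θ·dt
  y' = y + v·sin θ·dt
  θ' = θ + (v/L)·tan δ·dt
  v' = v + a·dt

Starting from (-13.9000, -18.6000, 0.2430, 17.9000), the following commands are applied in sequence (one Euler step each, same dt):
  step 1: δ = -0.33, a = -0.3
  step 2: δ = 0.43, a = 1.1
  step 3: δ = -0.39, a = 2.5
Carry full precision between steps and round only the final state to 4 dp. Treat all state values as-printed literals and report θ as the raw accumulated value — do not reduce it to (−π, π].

after step 1 (δ=-0.33, a=-0.3): (-12.162589, -18.169298, 0.038627, 17.870000)
after step 2 (δ=0.43, a=1.1): (-10.376922, -18.100289, 0.311812, 17.980000)
after step 3 (δ=-0.39, a=2.5): (-8.665623, -17.548692, 0.065453, 18.230000)

(-8.6656, -17.5487, 0.0655, 18.2300)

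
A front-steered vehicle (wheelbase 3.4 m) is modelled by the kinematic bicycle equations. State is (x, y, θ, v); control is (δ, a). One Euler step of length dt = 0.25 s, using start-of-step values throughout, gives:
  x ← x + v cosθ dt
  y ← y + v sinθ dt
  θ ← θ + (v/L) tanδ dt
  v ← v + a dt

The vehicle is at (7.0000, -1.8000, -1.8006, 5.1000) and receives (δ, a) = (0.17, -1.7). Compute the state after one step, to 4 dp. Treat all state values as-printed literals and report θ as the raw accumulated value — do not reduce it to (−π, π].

x' = 7.0000 + 5.1000·cos(-1.8006)·0.25 = 6.7096
y' = -1.8000 + 5.1000·sin(-1.8006)·0.25 = -3.0415
θ' = -1.8006 + (5.1000/3.4)·tan(0.17)·0.25 = -1.7362
v' = 5.1000 − 1.7000·0.25 = 4.6750

(6.7096, -3.0415, -1.7362, 4.6750)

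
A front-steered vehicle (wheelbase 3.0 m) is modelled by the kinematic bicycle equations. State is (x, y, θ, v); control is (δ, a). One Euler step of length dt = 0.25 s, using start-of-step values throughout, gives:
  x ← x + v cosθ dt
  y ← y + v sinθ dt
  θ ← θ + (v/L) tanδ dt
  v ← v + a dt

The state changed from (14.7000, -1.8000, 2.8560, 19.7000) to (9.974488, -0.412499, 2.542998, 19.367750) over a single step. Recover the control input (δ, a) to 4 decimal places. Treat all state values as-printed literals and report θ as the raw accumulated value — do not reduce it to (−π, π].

δ = -0.1884, a = -1.3290

a = (v'−v)/dt = (-0.332250)/0.25 = -1.3290
Δθ = θ'−θ = -0.313002;  (v·dt/L) = 19.7000·0.25/3.0 = 1.641667
tan δ = Δθ·L/(v·dt) = -0.190661  →  δ = -0.1884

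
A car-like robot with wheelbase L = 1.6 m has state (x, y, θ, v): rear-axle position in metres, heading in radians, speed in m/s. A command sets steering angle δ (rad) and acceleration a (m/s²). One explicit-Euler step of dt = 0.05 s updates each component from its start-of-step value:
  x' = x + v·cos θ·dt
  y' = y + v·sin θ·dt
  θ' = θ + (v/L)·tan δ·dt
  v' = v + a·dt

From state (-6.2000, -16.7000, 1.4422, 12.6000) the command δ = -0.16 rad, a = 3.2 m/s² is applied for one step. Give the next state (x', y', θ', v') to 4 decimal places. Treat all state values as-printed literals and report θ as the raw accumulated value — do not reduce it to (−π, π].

(-6.1192, -16.0752, 1.3787, 12.7600)

x' = -6.2000 + 12.6000·cos(1.4422)·0.05 = -6.1192
y' = -16.7000 + 12.6000·sin(1.4422)·0.05 = -16.0752
θ' = 1.4422 + (12.6000/1.6)·tan(-0.16)·0.05 = 1.3787
v' = 12.6000 + 3.2000·0.05 = 12.7600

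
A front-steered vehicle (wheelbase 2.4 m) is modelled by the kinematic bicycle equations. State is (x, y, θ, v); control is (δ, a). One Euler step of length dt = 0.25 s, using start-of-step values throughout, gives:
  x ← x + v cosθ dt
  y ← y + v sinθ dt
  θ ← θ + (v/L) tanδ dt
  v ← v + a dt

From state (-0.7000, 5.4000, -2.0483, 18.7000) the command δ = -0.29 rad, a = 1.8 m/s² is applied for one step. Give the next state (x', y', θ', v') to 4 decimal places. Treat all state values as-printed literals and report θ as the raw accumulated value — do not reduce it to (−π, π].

x' = -0.7000 + 18.7000·cos(-2.0483)·0.25 = -2.8485
y' = 5.4000 + 18.7000·sin(-2.0483)·0.25 = 1.2479
θ' = -2.0483 + (18.7000/2.4)·tan(-0.29)·0.25 = -2.6296
v' = 18.7000 + 1.8000·0.25 = 19.1500

(-2.8485, 1.2479, -2.6296, 19.1500)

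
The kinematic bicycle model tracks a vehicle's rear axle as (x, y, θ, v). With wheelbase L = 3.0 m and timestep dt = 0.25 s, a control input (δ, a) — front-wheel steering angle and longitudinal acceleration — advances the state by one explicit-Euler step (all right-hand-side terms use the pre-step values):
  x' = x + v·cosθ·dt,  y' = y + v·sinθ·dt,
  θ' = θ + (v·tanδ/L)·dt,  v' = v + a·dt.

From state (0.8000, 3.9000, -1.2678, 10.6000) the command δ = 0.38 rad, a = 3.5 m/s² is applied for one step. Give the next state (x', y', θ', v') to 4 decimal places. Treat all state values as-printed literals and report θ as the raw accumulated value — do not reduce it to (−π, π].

(1.5907, 1.3707, -0.9150, 11.4750)

x' = 0.8000 + 10.6000·cos(-1.2678)·0.25 = 1.5907
y' = 3.9000 + 10.6000·sin(-1.2678)·0.25 = 1.3707
θ' = -1.2678 + (10.6000/3.0)·tan(0.38)·0.25 = -0.9150
v' = 10.6000 + 3.5000·0.25 = 11.4750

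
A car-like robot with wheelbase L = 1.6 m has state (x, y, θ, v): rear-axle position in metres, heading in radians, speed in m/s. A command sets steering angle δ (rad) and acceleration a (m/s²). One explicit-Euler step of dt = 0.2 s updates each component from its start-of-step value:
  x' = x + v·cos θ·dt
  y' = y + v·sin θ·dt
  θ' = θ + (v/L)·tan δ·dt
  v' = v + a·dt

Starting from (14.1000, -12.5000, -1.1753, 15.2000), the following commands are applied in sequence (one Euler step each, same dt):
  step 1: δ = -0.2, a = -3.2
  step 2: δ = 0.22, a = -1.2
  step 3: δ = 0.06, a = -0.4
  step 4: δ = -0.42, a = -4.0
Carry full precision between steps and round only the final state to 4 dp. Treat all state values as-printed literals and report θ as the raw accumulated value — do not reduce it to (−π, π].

(17.8893, -23.3000, -1.8408, 13.4400)

after step 1 (δ=-0.2, a=-3.2): (15.271209, -15.305329, -1.560449, 14.560000)
after step 2 (δ=0.22, a=-1.2): (15.301340, -18.217173, -1.153462, 14.320000)
after step 3 (δ=0.06, a=-0.4): (16.462192, -20.835363, -1.045933, 14.240000)
after step 4 (δ=-0.42, a=-4.0): (17.889310, -23.300000, -1.840832, 13.440000)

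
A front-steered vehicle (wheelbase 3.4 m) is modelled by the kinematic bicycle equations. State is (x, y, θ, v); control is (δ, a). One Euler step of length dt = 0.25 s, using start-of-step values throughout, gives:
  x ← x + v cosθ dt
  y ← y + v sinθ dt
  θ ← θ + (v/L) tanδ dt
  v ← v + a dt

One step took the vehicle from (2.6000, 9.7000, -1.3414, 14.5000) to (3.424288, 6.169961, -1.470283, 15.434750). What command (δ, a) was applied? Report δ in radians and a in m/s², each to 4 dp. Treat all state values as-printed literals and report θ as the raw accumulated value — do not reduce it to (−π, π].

a = (v'−v)/dt = (0.934750)/0.25 = 3.7390
Δθ = θ'−θ = -0.128883;  (v·dt/L) = 14.5000·0.25/3.4 = 1.066176
tan δ = Δθ·L/(v·dt) = -0.120883  →  δ = -0.1203

δ = -0.1203, a = 3.7390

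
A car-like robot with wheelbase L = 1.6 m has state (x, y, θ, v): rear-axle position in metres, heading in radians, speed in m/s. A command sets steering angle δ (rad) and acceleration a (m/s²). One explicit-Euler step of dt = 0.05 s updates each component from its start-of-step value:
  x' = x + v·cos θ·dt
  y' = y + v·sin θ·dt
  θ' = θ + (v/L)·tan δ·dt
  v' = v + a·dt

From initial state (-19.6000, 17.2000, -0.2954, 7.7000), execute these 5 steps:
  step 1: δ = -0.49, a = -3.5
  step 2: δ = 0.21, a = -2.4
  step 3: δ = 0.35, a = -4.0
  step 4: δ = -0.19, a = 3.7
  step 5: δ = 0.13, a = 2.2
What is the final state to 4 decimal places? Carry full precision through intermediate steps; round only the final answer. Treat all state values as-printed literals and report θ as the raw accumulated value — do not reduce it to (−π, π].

after step 1 (δ=-0.49, a=-3.5): (-19.231676, 17.087918, -0.423747, 7.525000)
after step 2 (δ=0.21, a=-2.4): (-18.888703, 16.933212, -0.373625, 7.405000)
after step 3 (δ=0.35, a=-4.0): (-18.543997, 16.798073, -0.289155, 7.205000)
after step 4 (δ=-0.19, a=3.7): (-18.198703, 16.695351, -0.332457, 7.390000)
after step 5 (δ=0.13, a=2.2): (-17.849435, 16.574759, -0.302265, 7.500000)

(-17.8494, 16.5748, -0.3023, 7.5000)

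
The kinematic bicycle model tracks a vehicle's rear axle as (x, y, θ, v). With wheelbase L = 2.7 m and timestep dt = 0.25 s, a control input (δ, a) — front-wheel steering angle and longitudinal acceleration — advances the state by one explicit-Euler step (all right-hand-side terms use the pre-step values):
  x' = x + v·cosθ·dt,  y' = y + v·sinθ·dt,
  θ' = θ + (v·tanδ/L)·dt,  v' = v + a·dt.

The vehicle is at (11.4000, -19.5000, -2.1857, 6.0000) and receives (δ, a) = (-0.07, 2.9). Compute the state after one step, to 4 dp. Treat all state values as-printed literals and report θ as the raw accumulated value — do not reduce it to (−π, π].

(10.5347, -20.7252, -2.2247, 6.7250)

x' = 11.4000 + 6.0000·cos(-2.1857)·0.25 = 10.5347
y' = -19.5000 + 6.0000·sin(-2.1857)·0.25 = -20.7252
θ' = -2.1857 + (6.0000/2.7)·tan(-0.07)·0.25 = -2.2247
v' = 6.0000 + 2.9000·0.25 = 6.7250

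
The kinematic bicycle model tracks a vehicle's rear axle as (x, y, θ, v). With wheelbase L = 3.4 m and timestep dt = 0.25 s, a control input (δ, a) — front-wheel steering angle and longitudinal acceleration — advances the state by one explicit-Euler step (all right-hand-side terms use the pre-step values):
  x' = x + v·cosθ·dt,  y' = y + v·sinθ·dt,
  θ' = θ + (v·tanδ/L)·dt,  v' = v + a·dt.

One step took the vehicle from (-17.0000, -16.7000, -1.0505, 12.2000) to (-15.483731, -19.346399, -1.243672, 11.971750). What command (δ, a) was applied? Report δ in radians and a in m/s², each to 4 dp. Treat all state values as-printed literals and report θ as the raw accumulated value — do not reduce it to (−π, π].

δ = -0.2121, a = -0.9130

a = (v'−v)/dt = (-0.228250)/0.25 = -0.9130
Δθ = θ'−θ = -0.193172;  (v·dt/L) = 12.2000·0.25/3.4 = 0.897059
tan δ = Δθ·L/(v·dt) = -0.215339  →  δ = -0.2121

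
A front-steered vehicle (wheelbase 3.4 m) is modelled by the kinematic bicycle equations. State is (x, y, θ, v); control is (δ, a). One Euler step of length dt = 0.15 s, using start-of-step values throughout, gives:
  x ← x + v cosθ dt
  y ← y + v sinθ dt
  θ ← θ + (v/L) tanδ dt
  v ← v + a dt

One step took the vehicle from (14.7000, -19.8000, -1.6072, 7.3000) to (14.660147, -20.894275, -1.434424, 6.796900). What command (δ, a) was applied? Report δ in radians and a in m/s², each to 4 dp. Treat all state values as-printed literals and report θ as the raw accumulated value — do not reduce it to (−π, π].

a = (v'−v)/dt = (-0.503100)/0.15 = -3.3540
Δθ = θ'−θ = 0.172776;  (v·dt/L) = 7.3000·0.15/3.4 = 0.322059
tan δ = Δθ·L/(v·dt) = 0.536473  →  δ = 0.4924

δ = 0.4924, a = -3.3540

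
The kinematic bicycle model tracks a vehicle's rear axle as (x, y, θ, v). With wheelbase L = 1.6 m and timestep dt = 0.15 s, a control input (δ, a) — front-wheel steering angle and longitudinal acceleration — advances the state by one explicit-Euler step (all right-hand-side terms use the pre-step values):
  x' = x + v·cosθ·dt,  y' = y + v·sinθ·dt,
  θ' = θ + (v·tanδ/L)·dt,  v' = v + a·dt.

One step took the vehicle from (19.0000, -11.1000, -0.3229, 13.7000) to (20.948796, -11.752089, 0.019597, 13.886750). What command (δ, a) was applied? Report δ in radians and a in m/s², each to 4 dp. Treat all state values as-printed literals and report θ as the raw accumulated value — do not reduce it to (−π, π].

δ = 0.2606, a = 1.2450

a = (v'−v)/dt = (0.186750)/0.15 = 1.2450
Δθ = θ'−θ = 0.342497;  (v·dt/L) = 13.7000·0.15/1.6 = 1.284375
tan δ = Δθ·L/(v·dt) = 0.266664  →  δ = 0.2606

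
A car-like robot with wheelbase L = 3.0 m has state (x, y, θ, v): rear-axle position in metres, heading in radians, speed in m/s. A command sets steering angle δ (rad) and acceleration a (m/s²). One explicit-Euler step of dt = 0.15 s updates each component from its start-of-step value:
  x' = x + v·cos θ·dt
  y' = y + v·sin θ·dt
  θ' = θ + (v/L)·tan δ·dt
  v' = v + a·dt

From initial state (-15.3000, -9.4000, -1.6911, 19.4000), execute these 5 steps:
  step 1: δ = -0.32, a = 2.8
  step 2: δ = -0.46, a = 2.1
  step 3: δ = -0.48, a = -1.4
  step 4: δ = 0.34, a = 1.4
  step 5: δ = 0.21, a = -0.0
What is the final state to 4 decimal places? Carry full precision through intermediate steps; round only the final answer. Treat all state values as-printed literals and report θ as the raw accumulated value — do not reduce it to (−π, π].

(-25.0134, -18.4733, -2.4607, 20.1350)

after step 1 (δ=-0.32, a=2.8): (-15.649240, -12.288967, -2.012548, 19.820000)
after step 2 (δ=-0.46, a=2.1): (-16.920267, -14.976572, -2.503537, 20.135000)
after step 3 (δ=-0.48, a=-1.4): (-19.346300, -16.775537, -3.027662, 19.925000)
after step 4 (δ=0.34, a=1.4): (-22.315674, -17.115310, -2.675252, 20.135000)
after step 5 (δ=0.21, a=-0.0): (-25.013420, -18.473276, -2.460671, 20.135000)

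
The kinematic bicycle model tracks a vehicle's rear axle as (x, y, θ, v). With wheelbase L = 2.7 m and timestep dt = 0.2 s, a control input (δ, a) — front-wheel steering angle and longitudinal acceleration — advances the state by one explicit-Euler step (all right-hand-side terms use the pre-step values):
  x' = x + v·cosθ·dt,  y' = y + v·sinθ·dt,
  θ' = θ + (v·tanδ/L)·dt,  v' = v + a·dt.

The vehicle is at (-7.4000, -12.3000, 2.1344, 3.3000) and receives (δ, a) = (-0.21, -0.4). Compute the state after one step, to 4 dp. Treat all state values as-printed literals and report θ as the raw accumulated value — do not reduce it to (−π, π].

(-7.7526, -11.7421, 2.0823, 3.2200)

x' = -7.4000 + 3.3000·cos(2.1344)·0.2 = -7.7526
y' = -12.3000 + 3.3000·sin(2.1344)·0.2 = -11.7421
θ' = 2.1344 + (3.3000/2.7)·tan(-0.21)·0.2 = 2.0823
v' = 3.3000 − 0.4000·0.2 = 3.2200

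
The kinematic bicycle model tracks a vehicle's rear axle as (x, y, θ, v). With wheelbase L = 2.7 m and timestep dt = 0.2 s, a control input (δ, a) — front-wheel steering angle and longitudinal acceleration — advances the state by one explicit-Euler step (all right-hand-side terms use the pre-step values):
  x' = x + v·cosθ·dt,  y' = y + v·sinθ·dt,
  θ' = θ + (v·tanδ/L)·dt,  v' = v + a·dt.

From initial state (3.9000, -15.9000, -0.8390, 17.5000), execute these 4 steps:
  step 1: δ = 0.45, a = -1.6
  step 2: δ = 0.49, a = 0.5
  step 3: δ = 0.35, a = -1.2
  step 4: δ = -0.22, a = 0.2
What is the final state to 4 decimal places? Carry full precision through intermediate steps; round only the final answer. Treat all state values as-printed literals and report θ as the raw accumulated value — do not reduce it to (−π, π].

(14.7134, -14.9385, 0.6509, 17.0800)

after step 1 (δ=0.45, a=-1.6): (6.238725, -18.503913, -0.212818, 17.180000)
after step 2 (δ=0.49, a=0.5): (9.597208, -19.229647, 0.465968, 17.280000)
after step 3 (δ=0.35, a=-1.2): (12.684753, -17.676908, 0.933205, 17.040000)
after step 4 (δ=-0.22, a=0.2): (14.713406, -14.938471, 0.650947, 17.080000)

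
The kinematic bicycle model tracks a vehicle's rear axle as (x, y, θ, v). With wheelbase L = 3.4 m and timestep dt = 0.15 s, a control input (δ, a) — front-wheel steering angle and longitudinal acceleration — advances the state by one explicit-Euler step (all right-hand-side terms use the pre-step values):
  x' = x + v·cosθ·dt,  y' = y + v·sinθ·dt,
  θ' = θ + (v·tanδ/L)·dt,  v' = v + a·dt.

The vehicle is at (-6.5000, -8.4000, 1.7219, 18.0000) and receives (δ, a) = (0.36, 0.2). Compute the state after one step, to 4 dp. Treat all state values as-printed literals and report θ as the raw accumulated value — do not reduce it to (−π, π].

x' = -6.5000 + 18.0000·cos(1.7219)·0.15 = -6.9064
y' = -8.4000 + 18.0000·sin(1.7219)·0.15 = -5.7308
θ' = 1.7219 + (18.0000/3.4)·tan(0.36)·0.15 = 2.0208
v' = 18.0000 + 0.2000·0.15 = 18.0300

(-6.9064, -5.7308, 2.0208, 18.0300)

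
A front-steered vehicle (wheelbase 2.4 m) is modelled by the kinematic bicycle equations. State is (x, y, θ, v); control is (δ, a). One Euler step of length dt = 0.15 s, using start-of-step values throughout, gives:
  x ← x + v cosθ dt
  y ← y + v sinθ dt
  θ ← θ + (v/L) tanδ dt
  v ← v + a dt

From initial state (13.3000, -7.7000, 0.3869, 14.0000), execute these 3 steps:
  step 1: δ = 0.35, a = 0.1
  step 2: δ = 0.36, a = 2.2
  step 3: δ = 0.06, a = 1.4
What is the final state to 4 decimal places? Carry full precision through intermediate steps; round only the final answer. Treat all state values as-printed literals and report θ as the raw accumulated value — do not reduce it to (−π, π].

(17.9408, -3.6919, 1.0899, 14.5550)

after step 1 (δ=0.35, a=0.1): (15.244775, -6.907629, 0.706300, 14.015000)
after step 2 (δ=0.36, a=2.2): (16.844100, -5.543220, 1.036005, 14.345000)
after step 3 (δ=0.06, a=1.4): (17.940764, -3.691908, 1.089864, 14.555000)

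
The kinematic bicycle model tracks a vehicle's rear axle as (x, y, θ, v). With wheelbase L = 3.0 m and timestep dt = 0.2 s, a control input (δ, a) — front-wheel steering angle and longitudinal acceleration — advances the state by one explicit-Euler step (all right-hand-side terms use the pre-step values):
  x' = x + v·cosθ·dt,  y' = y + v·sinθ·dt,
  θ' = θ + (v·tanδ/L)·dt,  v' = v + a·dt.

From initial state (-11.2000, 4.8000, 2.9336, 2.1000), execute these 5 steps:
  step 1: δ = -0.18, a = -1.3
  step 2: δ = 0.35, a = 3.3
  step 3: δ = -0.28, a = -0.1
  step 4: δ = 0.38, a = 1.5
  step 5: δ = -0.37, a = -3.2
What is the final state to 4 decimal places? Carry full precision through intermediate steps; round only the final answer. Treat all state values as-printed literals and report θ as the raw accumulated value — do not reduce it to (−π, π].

after step 1 (δ=-0.18, a=-1.3): (-11.610948, 4.886728, 2.908124, 1.840000)
after step 2 (δ=0.35, a=3.3): (-11.968964, 4.971866, 2.952901, 2.500000)
after step 3 (δ=-0.28, a=-0.1): (-12.460089, 5.065653, 2.904975, 2.480000)
after step 4 (δ=0.38, a=1.5): (-12.942269, 5.181923, 2.971012, 2.780000)
after step 5 (δ=-0.37, a=-3.2): (-13.490199, 5.276307, 2.899128, 2.140000)

(-13.4902, 5.2763, 2.8991, 2.1400)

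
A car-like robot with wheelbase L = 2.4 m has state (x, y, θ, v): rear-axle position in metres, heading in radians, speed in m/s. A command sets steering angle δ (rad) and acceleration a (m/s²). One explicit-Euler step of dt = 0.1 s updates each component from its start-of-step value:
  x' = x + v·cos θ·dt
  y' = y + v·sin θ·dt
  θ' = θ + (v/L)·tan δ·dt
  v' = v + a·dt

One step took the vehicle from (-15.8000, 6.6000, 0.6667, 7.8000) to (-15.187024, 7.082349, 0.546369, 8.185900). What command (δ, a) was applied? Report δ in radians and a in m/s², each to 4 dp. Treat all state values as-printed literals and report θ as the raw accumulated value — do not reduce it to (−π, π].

δ = -0.3546, a = 3.8590

a = (v'−v)/dt = (0.385900)/0.1 = 3.8590
Δθ = θ'−θ = -0.120331;  (v·dt/L) = 7.8000·0.1/2.4 = 0.325000
tan δ = Δθ·L/(v·dt) = -0.370249  →  δ = -0.3546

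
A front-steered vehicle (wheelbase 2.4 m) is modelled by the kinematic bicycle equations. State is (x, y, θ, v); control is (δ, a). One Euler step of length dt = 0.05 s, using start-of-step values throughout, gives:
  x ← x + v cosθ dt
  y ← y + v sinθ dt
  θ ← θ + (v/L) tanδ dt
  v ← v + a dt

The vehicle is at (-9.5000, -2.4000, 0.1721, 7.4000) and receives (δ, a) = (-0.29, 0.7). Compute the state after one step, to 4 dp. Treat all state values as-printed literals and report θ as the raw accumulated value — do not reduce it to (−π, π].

(-9.1355, -2.3366, 0.1261, 7.4350)

x' = -9.5000 + 7.4000·cos(0.1721)·0.05 = -9.1355
y' = -2.4000 + 7.4000·sin(0.1721)·0.05 = -2.3366
θ' = 0.1721 + (7.4000/2.4)·tan(-0.29)·0.05 = 0.1261
v' = 7.4000 + 0.7000·0.05 = 7.4350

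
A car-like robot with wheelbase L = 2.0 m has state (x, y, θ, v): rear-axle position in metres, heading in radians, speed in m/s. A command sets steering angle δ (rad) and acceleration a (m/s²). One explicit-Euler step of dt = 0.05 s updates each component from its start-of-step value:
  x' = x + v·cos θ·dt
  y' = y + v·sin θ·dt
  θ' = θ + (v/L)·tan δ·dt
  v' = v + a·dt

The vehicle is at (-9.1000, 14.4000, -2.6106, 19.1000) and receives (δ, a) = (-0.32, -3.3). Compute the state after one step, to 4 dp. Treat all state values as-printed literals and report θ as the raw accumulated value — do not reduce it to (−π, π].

(-9.9235, 13.9164, -2.7688, 18.9350)

x' = -9.1000 + 19.1000·cos(-2.6106)·0.05 = -9.9235
y' = 14.4000 + 19.1000·sin(-2.6106)·0.05 = 13.9164
θ' = -2.6106 + (19.1000/2.0)·tan(-0.32)·0.05 = -2.7688
v' = 19.1000 − 3.3000·0.05 = 18.9350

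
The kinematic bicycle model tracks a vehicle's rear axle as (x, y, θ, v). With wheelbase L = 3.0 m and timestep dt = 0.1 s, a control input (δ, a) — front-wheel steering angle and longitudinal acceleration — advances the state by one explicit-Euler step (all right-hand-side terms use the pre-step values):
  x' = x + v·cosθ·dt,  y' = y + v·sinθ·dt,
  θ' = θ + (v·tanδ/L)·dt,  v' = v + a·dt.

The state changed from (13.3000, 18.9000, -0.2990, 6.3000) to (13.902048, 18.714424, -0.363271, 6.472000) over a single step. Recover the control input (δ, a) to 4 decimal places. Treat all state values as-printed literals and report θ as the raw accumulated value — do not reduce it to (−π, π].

δ = -0.2970, a = 1.7200

a = (v'−v)/dt = (0.172000)/0.1 = 1.7200
Δθ = θ'−θ = -0.064271;  (v·dt/L) = 6.3000·0.1/3.0 = 0.210000
tan δ = Δθ·L/(v·dt) = -0.306052  →  δ = -0.2970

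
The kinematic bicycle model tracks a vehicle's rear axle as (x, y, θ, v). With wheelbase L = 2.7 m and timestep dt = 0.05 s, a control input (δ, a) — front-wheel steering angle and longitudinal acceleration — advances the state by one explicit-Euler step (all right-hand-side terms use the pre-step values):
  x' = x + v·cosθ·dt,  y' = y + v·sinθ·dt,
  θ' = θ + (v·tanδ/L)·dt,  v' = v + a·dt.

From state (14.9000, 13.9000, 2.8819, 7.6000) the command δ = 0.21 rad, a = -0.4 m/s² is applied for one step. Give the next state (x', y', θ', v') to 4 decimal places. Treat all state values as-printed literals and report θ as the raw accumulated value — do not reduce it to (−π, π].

(14.5327, 13.9976, 2.9119, 7.5800)

x' = 14.9000 + 7.6000·cos(2.8819)·0.05 = 14.5327
y' = 13.9000 + 7.6000·sin(2.8819)·0.05 = 13.9976
θ' = 2.8819 + (7.6000/2.7)·tan(0.21)·0.05 = 2.9119
v' = 7.6000 − 0.4000·0.05 = 7.5800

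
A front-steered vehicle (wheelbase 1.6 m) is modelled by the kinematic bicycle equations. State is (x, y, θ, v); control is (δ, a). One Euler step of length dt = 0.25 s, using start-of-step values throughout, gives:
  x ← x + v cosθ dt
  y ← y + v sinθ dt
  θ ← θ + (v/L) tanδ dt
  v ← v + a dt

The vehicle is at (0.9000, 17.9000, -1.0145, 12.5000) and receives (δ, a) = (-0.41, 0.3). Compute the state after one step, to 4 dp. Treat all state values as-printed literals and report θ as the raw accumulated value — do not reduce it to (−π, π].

(2.5501, 15.2462, -1.8634, 12.5750)

x' = 0.9000 + 12.5000·cos(-1.0145)·0.25 = 2.5501
y' = 17.9000 + 12.5000·sin(-1.0145)·0.25 = 15.2462
θ' = -1.0145 + (12.5000/1.6)·tan(-0.41)·0.25 = -1.8634
v' = 12.5000 + 0.3000·0.25 = 12.5750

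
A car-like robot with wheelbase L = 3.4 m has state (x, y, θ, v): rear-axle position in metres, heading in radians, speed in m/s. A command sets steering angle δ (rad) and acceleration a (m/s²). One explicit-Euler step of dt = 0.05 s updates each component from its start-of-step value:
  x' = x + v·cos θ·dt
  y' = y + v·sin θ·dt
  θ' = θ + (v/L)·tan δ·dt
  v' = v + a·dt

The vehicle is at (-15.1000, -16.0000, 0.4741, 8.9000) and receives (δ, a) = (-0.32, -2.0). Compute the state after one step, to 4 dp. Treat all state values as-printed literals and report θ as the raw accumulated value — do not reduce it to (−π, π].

(-14.7041, -15.7968, 0.4307, 8.8000)

x' = -15.1000 + 8.9000·cos(0.4741)·0.05 = -14.7041
y' = -16.0000 + 8.9000·sin(0.4741)·0.05 = -15.7968
θ' = 0.4741 + (8.9000/3.4)·tan(-0.32)·0.05 = 0.4307
v' = 8.9000 − 2.0000·0.05 = 8.8000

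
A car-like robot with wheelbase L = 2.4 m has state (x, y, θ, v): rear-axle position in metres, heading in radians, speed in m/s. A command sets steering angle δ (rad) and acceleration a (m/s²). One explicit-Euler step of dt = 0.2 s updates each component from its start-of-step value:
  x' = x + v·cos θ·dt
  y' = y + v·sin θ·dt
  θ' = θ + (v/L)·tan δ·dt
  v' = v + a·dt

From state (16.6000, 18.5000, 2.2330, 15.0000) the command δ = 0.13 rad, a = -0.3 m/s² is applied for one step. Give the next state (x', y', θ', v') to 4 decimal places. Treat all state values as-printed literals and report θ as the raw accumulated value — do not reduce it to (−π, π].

x' = 16.6000 + 15.0000·cos(2.2330)·0.2 = 14.7554
y' = 18.5000 + 15.0000·sin(2.2330)·0.2 = 20.8659
θ' = 2.2330 + (15.0000/2.4)·tan(0.13)·0.2 = 2.3964
v' = 15.0000 − 0.3000·0.2 = 14.9400

(14.7554, 20.8659, 2.3964, 14.9400)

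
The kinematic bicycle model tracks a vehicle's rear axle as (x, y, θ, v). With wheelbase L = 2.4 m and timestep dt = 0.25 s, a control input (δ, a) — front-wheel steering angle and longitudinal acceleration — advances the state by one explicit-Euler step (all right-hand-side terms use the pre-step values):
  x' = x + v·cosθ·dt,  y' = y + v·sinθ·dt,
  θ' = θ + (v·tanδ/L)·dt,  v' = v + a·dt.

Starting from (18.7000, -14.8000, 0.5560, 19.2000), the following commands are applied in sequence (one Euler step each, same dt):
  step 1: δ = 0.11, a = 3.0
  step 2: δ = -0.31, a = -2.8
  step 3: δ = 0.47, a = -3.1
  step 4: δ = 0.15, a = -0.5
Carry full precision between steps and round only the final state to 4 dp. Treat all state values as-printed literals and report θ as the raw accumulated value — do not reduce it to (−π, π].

(33.0878, -4.0591, 1.4206, 18.3500)

after step 1 (δ=0.11, a=3.0): (22.776991, -12.266594, 0.776892, 19.950000)
after step 2 (δ=-0.31, a=-2.8): (26.333558, -8.770026, 0.111211, 19.250000)
after step 3 (δ=0.47, a=-3.1): (31.116328, -8.235925, 1.129789, 18.475000)
after step 4 (δ=0.15, a=-0.5): (33.087847, -4.059088, 1.420645, 18.350000)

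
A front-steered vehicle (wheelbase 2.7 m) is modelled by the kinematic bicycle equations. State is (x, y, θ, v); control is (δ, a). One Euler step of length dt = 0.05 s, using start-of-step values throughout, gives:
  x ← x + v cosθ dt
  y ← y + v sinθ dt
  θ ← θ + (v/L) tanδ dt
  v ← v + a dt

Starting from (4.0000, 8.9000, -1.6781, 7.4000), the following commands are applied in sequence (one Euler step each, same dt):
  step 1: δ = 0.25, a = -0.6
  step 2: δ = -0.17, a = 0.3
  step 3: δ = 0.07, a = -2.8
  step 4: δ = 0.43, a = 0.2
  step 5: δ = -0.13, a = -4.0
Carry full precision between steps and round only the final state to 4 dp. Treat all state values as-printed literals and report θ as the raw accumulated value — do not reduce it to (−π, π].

(3.8584, 7.0735, -1.6130, 7.0550)

after step 1 (δ=0.25, a=-0.6): (3.960374, 8.532128, -1.643109, 7.370000)
after step 2 (δ=-0.17, a=0.3): (3.933750, 8.164591, -1.666537, 7.385000)
after step 3 (δ=0.07, a=-2.8): (3.898452, 7.797032, -1.656948, 7.245000)
after step 4 (δ=0.43, a=0.2): (3.867282, 7.436126, -1.595416, 7.255000)
after step 5 (δ=-0.13, a=-4.0): (3.858352, 7.073486, -1.612981, 7.055000)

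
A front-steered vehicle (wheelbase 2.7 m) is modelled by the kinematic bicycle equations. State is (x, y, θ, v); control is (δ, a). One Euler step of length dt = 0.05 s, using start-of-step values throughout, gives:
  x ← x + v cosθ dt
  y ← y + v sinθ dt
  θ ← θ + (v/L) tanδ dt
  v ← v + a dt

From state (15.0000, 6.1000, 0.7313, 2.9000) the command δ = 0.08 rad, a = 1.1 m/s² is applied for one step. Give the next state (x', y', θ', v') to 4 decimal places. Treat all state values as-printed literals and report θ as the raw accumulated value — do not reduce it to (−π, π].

x' = 15.0000 + 2.9000·cos(0.7313)·0.05 = 15.1079
y' = 6.1000 + 2.9000·sin(0.7313)·0.05 = 6.1968
θ' = 0.7313 + (2.9000/2.7)·tan(0.08)·0.05 = 0.7356
v' = 2.9000 + 1.1000·0.05 = 2.9550

(15.1079, 6.1968, 0.7356, 2.9550)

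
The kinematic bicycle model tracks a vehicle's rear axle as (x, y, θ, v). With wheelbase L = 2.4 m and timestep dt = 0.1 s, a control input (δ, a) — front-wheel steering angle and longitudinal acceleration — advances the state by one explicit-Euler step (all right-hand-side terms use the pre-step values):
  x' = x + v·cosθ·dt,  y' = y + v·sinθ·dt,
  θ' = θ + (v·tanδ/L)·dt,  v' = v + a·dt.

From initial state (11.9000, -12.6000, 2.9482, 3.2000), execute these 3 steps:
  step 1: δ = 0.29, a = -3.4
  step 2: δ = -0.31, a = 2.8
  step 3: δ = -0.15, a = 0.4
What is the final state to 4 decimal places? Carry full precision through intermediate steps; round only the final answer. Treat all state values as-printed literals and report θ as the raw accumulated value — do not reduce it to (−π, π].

after step 1 (δ=0.29, a=-3.4): (11.585965, -12.538499, 2.987988, 2.860000)
after step 2 (δ=-0.31, a=2.8): (11.303333, -12.494741, 2.949816, 3.140000)
after step 3 (δ=-0.15, a=0.4): (10.995089, -12.434892, 2.930042, 3.180000)

(10.9951, -12.4349, 2.9300, 3.1800)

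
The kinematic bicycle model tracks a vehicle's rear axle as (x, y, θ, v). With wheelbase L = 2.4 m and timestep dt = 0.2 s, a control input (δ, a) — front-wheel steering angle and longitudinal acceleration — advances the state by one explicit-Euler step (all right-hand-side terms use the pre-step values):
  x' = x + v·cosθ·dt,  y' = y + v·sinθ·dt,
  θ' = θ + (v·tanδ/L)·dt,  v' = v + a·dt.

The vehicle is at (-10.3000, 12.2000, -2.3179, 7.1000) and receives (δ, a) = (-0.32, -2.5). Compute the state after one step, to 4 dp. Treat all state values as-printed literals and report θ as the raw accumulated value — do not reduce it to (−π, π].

x' = -10.3000 + 7.1000·cos(-2.3179)·0.2 = -11.2649
y' = 12.2000 + 7.1000·sin(-2.3179)·0.2 = 11.1582
θ' = -2.3179 + (7.1000/2.4)·tan(-0.32)·0.2 = -2.5140
v' = 7.1000 − 2.5000·0.2 = 6.6000

(-11.2649, 11.1582, -2.5140, 6.6000)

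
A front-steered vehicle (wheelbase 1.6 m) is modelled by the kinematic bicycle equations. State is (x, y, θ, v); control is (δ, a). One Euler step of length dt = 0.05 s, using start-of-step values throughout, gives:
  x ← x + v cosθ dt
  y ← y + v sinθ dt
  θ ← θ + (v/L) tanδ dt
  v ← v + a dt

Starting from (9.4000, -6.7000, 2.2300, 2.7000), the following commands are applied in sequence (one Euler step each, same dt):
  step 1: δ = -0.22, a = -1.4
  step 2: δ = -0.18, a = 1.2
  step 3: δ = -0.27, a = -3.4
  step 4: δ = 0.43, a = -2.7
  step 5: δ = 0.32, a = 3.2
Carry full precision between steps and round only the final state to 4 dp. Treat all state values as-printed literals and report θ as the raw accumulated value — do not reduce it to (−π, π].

(9.0176, -6.1792, 2.2337, 2.5450)

after step 1 (δ=-0.22, a=-1.4): (9.317314, -6.593285, 2.211132, 2.630000)
after step 2 (δ=-0.18, a=1.2): (9.238748, -6.487836, 2.196176, 2.690000)
after step 3 (δ=-0.27, a=-3.4): (9.160011, -6.378791, 2.172912, 2.520000)
after step 4 (δ=0.43, a=-2.7): (9.088646, -6.274950, 2.209028, 2.385000)
after step 5 (δ=0.32, a=3.2): (9.017599, -6.179174, 2.233727, 2.545000)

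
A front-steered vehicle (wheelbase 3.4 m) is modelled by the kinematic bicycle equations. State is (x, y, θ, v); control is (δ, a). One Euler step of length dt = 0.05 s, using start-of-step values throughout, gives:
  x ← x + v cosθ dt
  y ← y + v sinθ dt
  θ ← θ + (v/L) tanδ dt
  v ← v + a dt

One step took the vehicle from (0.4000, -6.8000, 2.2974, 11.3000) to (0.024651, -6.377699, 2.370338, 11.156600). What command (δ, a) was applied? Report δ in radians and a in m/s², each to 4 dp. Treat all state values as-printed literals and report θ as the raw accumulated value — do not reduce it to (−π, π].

δ = 0.4136, a = -2.8680

a = (v'−v)/dt = (-0.143400)/0.05 = -2.8680
Δθ = θ'−θ = 0.072938;  (v·dt/L) = 11.3000·0.05/3.4 = 0.166176
tan δ = Δθ·L/(v·dt) = 0.438919  →  δ = 0.4136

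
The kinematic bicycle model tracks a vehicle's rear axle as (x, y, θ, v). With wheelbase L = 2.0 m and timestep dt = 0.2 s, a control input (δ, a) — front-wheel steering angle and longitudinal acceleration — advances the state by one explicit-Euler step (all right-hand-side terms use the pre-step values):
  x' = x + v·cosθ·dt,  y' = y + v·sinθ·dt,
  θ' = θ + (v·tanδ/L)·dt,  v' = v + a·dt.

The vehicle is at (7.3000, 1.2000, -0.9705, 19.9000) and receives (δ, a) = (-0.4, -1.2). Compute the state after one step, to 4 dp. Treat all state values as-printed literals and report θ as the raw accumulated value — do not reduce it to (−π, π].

(9.5483, -2.0842, -1.8119, 19.6600)

x' = 7.3000 + 19.9000·cos(-0.9705)·0.2 = 9.5483
y' = 1.2000 + 19.9000·sin(-0.9705)·0.2 = -2.0842
θ' = -0.9705 + (19.9000/2.0)·tan(-0.4)·0.2 = -1.8119
v' = 19.9000 − 1.2000·0.2 = 19.6600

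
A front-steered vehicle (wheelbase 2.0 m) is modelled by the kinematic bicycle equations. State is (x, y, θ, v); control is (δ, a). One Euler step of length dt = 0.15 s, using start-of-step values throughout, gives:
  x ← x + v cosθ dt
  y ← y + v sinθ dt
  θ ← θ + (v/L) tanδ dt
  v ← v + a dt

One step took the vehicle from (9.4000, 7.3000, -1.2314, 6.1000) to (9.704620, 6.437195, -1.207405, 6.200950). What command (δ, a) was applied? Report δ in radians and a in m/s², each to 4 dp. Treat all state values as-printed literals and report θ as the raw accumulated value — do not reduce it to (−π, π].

a = (v'−v)/dt = (0.100950)/0.15 = 0.6730
Δθ = θ'−θ = 0.023995;  (v·dt/L) = 6.1000·0.15/2.0 = 0.457500
tan δ = Δθ·L/(v·dt) = 0.052448  →  δ = 0.0524

δ = 0.0524, a = 0.6730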